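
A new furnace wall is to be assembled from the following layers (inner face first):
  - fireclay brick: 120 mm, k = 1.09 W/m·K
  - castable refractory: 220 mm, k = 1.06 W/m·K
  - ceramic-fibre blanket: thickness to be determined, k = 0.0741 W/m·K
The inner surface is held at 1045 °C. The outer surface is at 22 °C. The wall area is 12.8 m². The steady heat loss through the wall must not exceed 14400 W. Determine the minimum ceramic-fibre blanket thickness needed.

Treating each layer as a thermal resistance in series:
R_fireclay brick = L/(kA) = 0.12/(1.09×12.8) = 0.008601 K/W
R_castable refractory = L/(kA) = 0.22/(1.06×12.8) = 0.01621 K/W
Sum of the known resistances R_other = 0.02482 K/W
Required total resistance R_tot = ΔT/Q_allow = 1023/14400 = 0.07104 K/W
R_ceramic-fibre blanket = R_tot − R_other = 0.04623 K/W
L = R·k·A = 0.04623×0.0741×12.8

L ≈ 43.8 mm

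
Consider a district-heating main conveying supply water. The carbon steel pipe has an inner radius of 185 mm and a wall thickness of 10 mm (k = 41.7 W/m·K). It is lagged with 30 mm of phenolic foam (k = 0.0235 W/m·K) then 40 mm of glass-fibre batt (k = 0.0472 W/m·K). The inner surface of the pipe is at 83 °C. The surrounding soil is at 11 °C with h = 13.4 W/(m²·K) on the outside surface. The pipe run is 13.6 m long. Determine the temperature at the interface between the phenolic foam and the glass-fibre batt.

Per-layer cylindrical resistances, series-summed:
R_carbon steel pipe wall = ln(195/185)/(2π×41.7×13.6) = 1.477×10^-5 K/W
R_phenolic foam = ln(225/195)/(2π×0.0235×13.6) = 0.07126 K/W
R_glass-fibre batt = ln(265/225)/(2π×0.0472×13.6) = 0.04057 K/W
R_outer film = 1/(h_o·2πr_oL) = 1/(13.4×2π×0.265×13.6) = 0.003296 K/W
R_total = 0.1151 K/W
Q = ΔT/R_total = 72/0.1151
Q = 625 W
T_interface = T_inner − Q·ΣR(inner→interface) = 83 − 625×0.07128

T ≈ 38.4 °C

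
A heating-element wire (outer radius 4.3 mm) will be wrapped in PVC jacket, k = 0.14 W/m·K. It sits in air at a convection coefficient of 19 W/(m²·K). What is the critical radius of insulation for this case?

For a cylinder r_cr = k/h = 0.14/19
r_cr = 7.37 mm; since the bare radius (4.3 mm) is below r_cr, adding a thin layer of insulation will *increase* heat loss.

r_cr ≈ 7.37 mm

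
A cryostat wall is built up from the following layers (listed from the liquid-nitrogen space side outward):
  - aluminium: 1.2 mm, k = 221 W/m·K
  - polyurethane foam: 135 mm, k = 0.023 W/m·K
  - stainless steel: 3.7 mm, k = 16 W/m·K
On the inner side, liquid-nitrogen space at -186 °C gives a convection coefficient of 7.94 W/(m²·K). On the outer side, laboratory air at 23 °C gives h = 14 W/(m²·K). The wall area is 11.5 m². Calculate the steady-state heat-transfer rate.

Series thermal resistances:
R_inner film = 1/(h_i·A) = 1/(7.94×11.5) = 0.01095 K/W
R_aluminium = L/(kA) = 0.0012/(221×11.5) = 4.722×10^-7 K/W
R_polyurethane foam = L/(kA) = 0.135/(0.023×11.5) = 0.5104 K/W
R_stainless steel = L/(kA) = 0.0037/(16×11.5) = 2.011×10^-5 K/W
R_outer film = 1/(h_o·A) = 1/(14×11.5) = 0.006211 K/W
R_total = 0.5276 K/W
Q = ΔT / R_total = 209 / 0.5276

Q ≈ 396 W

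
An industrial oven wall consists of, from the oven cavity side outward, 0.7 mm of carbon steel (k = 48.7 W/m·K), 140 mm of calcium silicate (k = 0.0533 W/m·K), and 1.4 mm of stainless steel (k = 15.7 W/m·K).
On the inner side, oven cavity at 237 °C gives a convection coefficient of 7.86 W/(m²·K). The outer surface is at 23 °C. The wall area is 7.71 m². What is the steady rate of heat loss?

Q ≈ 599 W

Treating each layer as a thermal resistance in series:
R_inner film = 1/(h_i·A) = 1/(7.86×7.71) = 0.0165 K/W
R_carbon steel = L/(kA) = 0.0007/(48.7×7.71) = 1.864×10^-6 K/W
R_calcium silicate = L/(kA) = 0.14/(0.0533×7.71) = 0.3407 K/W
R_stainless steel = L/(kA) = 0.0014/(15.7×7.71) = 1.157×10^-5 K/W
R_total = 0.3572 K/W
Q = ΔT / R_total = 214 / 0.3572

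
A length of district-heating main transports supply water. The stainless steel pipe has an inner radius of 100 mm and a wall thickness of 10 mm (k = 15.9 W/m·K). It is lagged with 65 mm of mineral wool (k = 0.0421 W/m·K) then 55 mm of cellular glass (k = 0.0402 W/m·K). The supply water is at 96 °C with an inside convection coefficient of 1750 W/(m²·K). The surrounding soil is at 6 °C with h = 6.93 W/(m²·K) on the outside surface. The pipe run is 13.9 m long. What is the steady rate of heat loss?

For a radial system each layer contributes R = ln(r_out/r_in)/(2πkL); films add R = 1/(hA).
R_inner film = 1/(h_i·2πr₁L) = 1/(1750×2π×0.1×13.9) = 6.543×10^-5 K/W
R_stainless steel pipe wall = ln(110/100)/(2π×15.9×13.9) = 6.864×10^-5 K/W
R_mineral wool = ln(175/110)/(2π×0.0421×13.9) = 0.1263 K/W
R_cellular glass = ln(230/175)/(2π×0.0402×13.9) = 0.07784 K/W
R_outer film = 1/(h_o·2πr_oL) = 1/(6.93×2π×0.23×13.9) = 0.007184 K/W
R_total = 0.2114 K/W
Q = ΔT/R_total = 90/0.2114

Q ≈ 426 W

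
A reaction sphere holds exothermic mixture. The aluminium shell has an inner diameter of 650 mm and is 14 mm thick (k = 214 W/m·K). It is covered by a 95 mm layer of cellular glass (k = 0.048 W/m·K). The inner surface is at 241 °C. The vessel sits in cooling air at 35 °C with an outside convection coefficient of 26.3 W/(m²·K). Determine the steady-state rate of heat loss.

Q ≈ 190 W

For a spherical shell R = (1/r₁ − 1/r₂)/(4πk); film R = 1/(h·4πr²). In series:
R_aluminium shell = (1/0.325 − 1/0.339)/(4π×214) = 4.725×10^-5 K/W
R_cellular glass = (1/0.339 − 1/0.434)/(4π×0.048) = 1.07 K/W
R_outer film = 1/(h·4πr_o²) = 1/(26.3×4π×0.434²) = 0.01606 K/W
R_total = 1.087 K/W
Q = ΔT/R_total = 206/1.087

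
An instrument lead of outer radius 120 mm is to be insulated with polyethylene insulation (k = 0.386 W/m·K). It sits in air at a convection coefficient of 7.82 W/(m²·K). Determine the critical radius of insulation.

r_cr ≈ 49.4 mm

For a cylinder r_cr = k/h = 0.386/7.82
r_cr = 49.4 mm; since the bare radius (120 mm) is above r_cr, any added insulation will reduce heat loss.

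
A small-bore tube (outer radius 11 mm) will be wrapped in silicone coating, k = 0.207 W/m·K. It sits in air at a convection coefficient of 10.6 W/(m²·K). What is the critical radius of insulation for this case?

r_cr ≈ 19.5 mm

For a cylinder r_cr = k/h = 0.207/10.6
r_cr = 19.5 mm; since the bare radius (11 mm) is below r_cr, adding a thin layer of insulation will *increase* heat loss.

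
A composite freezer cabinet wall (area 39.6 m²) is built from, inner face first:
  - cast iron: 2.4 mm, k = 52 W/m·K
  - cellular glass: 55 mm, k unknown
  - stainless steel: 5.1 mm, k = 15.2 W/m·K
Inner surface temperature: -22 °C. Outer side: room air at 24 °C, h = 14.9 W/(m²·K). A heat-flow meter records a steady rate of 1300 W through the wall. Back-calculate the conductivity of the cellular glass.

Using the resistance-network approach (series):
R_cast iron = L/(kA) = 0.0024/(52×39.6) = 1.166×10^-6 K/W
R_stainless steel = L/(kA) = 0.0051/(15.2×39.6) = 8.473×10^-6 K/W
R_outer film = 1/(h_o·A) = 1/(14.9×39.6) = 0.001695 K/W
Sum of known resistances R_other = 0.001704 K/W
Total R = ΔT/Q = 46/1300 = 0.03538 K/W
R_cellular glass = R_total − R_other = 0.03368 K/W
k = L/(R·A) = 0.055/(0.03368×39.6)

k ≈ 0.0412 W/(m·K)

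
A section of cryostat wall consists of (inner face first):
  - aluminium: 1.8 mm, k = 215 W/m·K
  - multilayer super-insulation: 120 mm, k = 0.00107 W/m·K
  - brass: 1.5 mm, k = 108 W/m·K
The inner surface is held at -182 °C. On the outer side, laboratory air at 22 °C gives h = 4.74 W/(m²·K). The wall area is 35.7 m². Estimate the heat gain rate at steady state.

Model the wall as resistances in series:
R_aluminium = L/(kA) = 0.0018/(215×35.7) = 2.345×10^-7 K/W
R_multilayer super-insulation = L/(kA) = 0.12/(0.00107×35.7) = 3.141 K/W
R_brass = L/(kA) = 0.0015/(108×35.7) = 3.89×10^-7 K/W
R_outer film = 1/(h_o·A) = 1/(4.74×35.7) = 0.00591 K/W
R_total = 3.147 K/W
Q = ΔT / R_total = 204 / 3.147

Q ≈ 64.8 W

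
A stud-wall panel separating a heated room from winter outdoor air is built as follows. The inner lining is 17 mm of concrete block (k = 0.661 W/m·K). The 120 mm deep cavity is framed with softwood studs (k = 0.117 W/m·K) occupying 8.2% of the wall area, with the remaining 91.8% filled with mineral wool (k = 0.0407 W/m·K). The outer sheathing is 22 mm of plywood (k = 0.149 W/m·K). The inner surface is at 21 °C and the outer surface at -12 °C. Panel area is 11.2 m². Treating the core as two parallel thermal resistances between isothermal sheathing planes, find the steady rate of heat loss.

Sheathing layers in series; stud and cavity paths in parallel between them.
R_inner = 0.017/(0.661×11.2) = 0.002296 K/W
R_stud  = 0.12/(0.117×0.082×11.2) = 1.117 K/W
R_cav   = 0.12/(0.0407×0.918×11.2) = 0.2868 K/W
1/R_core = 1/R_stud + 1/R_cav → R_core = 0.2282 K/W
R_outer = 0.022/(0.149×11.2) = 0.01318 K/W
R_total = 0.2437 K/W
Q = ΔT/R_total = 33/0.2437

Q ≈ 135 W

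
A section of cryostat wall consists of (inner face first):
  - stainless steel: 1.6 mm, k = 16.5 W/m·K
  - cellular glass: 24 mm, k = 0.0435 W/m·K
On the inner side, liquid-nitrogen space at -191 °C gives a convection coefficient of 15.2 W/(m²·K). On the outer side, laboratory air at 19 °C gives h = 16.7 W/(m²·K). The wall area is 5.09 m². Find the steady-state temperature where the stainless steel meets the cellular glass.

Using the resistance-network approach (series):
R_inner film = 1/(h_i·A) = 1/(15.2×5.09) = 0.01293 K/W
R_stainless steel = L/(kA) = 0.0016/(16.5×5.09) = 1.905×10^-5 K/W
R_cellular glass = L/(kA) = 0.024/(0.0435×5.09) = 0.1084 K/W
R_outer film = 1/(h_o·A) = 1/(16.7×5.09) = 0.01176 K/W
R_total = 0.1331 K/W;  Q = ΔT/R_total = 210/0.1331 = 1578 W
T_interface = T_inner + Q·ΣR(inner→interface) = -191 + 1580×0.01294

T ≈ -171 °C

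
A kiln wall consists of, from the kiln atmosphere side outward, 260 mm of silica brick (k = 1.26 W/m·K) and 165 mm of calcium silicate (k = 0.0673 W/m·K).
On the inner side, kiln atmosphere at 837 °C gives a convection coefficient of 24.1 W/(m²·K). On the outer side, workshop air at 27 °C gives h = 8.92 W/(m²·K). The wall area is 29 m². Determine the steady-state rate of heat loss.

Model the wall as resistances in series:
R_inner film = 1/(h_i·A) = 1/(24.1×29) = 0.001431 K/W
R_silica brick = L/(kA) = 0.26/(1.26×29) = 0.007115 K/W
R_calcium silicate = L/(kA) = 0.165/(0.0673×29) = 0.08454 K/W
R_outer film = 1/(h_o·A) = 1/(8.92×29) = 0.003866 K/W
R_total = 0.09695 K/W
Q = ΔT / R_total = 810 / 0.09695

Q ≈ 8350 W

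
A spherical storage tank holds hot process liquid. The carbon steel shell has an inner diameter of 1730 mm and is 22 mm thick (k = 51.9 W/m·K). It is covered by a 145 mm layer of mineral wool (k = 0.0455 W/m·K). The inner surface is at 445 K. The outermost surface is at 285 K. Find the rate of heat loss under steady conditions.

Q ≈ 577 W

Radial (spherical) resistances in series:
R_carbon steel shell = (1/0.865 − 1/0.887)/(4π×51.9) = 4.396×10^-5 K/W
R_mineral wool = (1/0.887 − 1/1.032)/(4π×0.0455) = 0.277 K/W
R_total = 0.2771 K/W
Q = ΔT/R_total = 160/0.2771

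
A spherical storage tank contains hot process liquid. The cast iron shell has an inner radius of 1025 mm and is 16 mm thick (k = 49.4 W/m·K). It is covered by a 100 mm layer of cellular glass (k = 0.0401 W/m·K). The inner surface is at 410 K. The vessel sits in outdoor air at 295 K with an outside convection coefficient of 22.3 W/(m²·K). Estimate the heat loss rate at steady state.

Radial (spherical) resistances in series:
R_cast iron shell = (1/1.025 − 1/1.041)/(4π×49.4) = 2.416×10^-5 K/W
R_cellular glass = (1/1.041 − 1/1.141)/(4π×0.0401) = 0.1671 K/W
R_outer film = 1/(h·4πr_o²) = 1/(22.3×4π×1.141²) = 0.002741 K/W
R_total = 0.1698 K/W
Q = ΔT/R_total = 115/0.1698

Q ≈ 677 W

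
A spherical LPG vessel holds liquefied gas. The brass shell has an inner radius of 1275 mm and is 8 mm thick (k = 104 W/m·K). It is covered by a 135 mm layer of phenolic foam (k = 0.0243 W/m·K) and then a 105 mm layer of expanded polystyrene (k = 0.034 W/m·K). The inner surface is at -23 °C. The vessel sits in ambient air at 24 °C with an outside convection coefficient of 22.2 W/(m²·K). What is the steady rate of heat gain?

Q ≈ 131 W

Each spherical layer contributes R = (1/r_i − 1/r_o)/(4πk):
R_brass shell = (1/1.275 − 1/1.283)/(4π×104) = 3.742×10^-6 K/W
R_phenolic foam = (1/1.283 − 1/1.418)/(4π×0.0243) = 0.243 K/W
R_expanded polystyrene = (1/1.418 − 1/1.523)/(4π×0.034) = 0.1138 K/W
R_outer film = 1/(h·4πr_o²) = 1/(22.2×4π×1.523²) = 0.001545 K/W
R_total = 0.3583 K/W
Q = ΔT/R_total = 47/0.3583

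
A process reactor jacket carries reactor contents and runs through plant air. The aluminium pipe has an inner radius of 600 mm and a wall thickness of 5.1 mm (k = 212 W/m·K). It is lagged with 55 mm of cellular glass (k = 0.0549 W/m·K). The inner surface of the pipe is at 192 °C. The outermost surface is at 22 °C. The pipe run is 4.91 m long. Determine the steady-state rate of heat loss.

Treating each annulus and film as a series resistance:
R_aluminium pipe wall = ln(605.1/600)/(2π×212×4.91) = 1.294×10^-6 K/W
R_cellular glass = ln(660.1/605.1)/(2π×0.0549×4.91) = 0.05137 K/W
R_total = 0.05137 K/W
Q = ΔT/R_total = 170/0.05137

Q ≈ 3310 W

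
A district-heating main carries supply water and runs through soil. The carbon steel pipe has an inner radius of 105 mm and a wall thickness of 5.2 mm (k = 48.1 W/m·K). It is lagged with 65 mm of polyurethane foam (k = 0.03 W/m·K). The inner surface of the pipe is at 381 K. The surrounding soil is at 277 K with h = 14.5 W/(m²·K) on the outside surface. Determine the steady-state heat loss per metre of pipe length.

For a radial system each layer contributes R = ln(r_out/r_in)/(2πkL); films add R = 1/(hA).
R_carbon steel pipe wall = ln(110.2/105)/(2π×48.1×1) = 1.599×10^-4 K/W
R_polyurethane foam = ln(175.2/110.2)/(2π×0.03×1) = 2.46 K/W
R_outer film = 1/(h_o·2πr_oL) = 1/(14.5×2π×0.1752×1) = 0.06265 K/W
R_total = 2.522 K/W
Q = ΔT/R_total = 104/2.522

q′ ≈ 41.2 W/m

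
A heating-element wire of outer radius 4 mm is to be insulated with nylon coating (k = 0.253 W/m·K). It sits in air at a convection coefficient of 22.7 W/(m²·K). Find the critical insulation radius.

r_cr ≈ 11.1 mm

For a cylinder r_cr = k/h = 0.253/22.7
r_cr = 11.1 mm; since the bare radius (4 mm) is below r_cr, adding a thin layer of insulation will *increase* heat loss.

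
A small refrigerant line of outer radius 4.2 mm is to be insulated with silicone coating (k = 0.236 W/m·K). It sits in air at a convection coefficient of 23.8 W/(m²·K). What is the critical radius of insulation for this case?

r_cr ≈ 9.92 mm

For a cylinder r_cr = k/h = 0.236/23.8
r_cr = 9.92 mm; since the bare radius (4.2 mm) is below r_cr, adding a thin layer of insulation will *increase* heat loss.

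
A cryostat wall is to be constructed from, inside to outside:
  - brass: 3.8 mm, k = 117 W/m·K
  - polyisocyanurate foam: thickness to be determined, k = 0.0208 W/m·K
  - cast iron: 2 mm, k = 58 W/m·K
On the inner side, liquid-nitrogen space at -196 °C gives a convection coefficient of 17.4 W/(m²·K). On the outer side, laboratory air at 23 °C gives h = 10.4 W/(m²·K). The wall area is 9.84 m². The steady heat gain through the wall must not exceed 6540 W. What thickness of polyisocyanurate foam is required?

L ≈ 3.66 mm

Thermal resistances in series:
R_inner film = 1/(h_i·A) = 1/(17.4×9.84) = 0.005841 K/W
R_brass = L/(kA) = 0.0038/(117×9.84) = 3.301×10^-6 K/W
R_cast iron = L/(kA) = 0.002/(58×9.84) = 3.504×10^-6 K/W
R_outer film = 1/(h_o·A) = 1/(10.4×9.84) = 0.009772 K/W
Sum of the known resistances R_other = 0.01562 K/W
Required total resistance R_tot = ΔT/Q_allow = 219/6540 = 0.03349 K/W
R_polyisocyanurate foam = R_tot − R_other = 0.01787 K/W
L = R·k·A = 0.01787×0.0208×9.84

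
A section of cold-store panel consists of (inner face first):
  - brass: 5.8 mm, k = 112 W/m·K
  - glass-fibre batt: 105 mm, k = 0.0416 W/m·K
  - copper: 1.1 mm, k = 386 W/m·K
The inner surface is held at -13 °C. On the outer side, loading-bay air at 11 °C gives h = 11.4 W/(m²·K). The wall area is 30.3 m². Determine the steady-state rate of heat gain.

Treating each layer as a thermal resistance in series:
R_brass = L/(kA) = 0.0058/(112×30.3) = 1.709×10^-6 K/W
R_glass-fibre batt = L/(kA) = 0.105/(0.0416×30.3) = 0.0833 K/W
R_copper = L/(kA) = 0.0011/(386×30.3) = 9.405×10^-8 K/W
R_outer film = 1/(h_o·A) = 1/(11.4×30.3) = 0.002895 K/W
R_total = 0.0862 K/W
Q = ΔT / R_total = 24 / 0.0862

Q ≈ 278 W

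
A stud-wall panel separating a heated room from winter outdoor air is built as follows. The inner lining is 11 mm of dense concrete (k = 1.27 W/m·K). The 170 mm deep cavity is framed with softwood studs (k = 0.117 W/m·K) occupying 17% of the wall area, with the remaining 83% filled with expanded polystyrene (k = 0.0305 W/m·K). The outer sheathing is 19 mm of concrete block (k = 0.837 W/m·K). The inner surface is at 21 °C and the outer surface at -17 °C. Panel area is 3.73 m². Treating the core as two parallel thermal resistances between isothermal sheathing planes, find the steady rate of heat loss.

Sheathing layers in series; stud and cavity paths in parallel between them.
R_inner = 0.011/(1.27×3.73) = 0.002322 K/W
R_stud  = 0.17/(0.117×0.17×3.73) = 2.291 K/W
R_cav   = 0.17/(0.0305×0.83×3.73) = 1.8 K/W
1/R_core = 1/R_stud + 1/R_cav → R_core = 1.008 K/W
R_outer = 0.019/(0.837×3.73) = 0.006086 K/W
R_total = 1.017 K/W
Q = ΔT/R_total = 38/1.017

Q ≈ 37.4 W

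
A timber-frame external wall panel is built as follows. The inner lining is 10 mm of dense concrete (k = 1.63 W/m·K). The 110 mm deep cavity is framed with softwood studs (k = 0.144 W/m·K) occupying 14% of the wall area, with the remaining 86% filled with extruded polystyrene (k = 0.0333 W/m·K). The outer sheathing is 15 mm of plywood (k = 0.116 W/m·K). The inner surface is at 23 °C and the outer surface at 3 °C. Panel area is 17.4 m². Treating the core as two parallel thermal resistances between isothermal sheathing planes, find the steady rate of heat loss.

Q ≈ 146 W

Sheathing layers in series; stud and cavity paths in parallel between them.
R_inner = 0.01/(1.63×17.4) = 3.526×10^-4 K/W
R_stud  = 0.11/(0.144×0.14×17.4) = 0.3136 K/W
R_cav   = 0.11/(0.0333×0.86×17.4) = 0.2208 K/W
1/R_core = 1/R_stud + 1/R_cav → R_core = 0.1296 K/W
R_outer = 0.015/(0.116×17.4) = 0.007432 K/W
R_total = 0.1373 K/W
Q = ΔT/R_total = 20/0.1373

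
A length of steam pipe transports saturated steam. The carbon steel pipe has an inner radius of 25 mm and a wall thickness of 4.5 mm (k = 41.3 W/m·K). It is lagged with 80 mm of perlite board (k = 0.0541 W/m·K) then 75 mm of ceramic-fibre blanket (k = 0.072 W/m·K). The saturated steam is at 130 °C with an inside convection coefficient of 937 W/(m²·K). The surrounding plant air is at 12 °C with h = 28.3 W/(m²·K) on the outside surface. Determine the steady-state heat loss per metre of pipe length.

q′ ≈ 23.4 W/m

Per-layer cylindrical resistances, series-summed:
R_inner film = 1/(h_i·2πr₁L) = 1/(937×2π×0.025×1) = 0.006794 K/W
R_carbon steel pipe wall = ln(29.5/25)/(2π×41.3×1) = 6.378×10^-4 K/W
R_perlite board = ln(109.5/29.5)/(2π×0.0541×1) = 3.858 K/W
R_ceramic-fibre blanket = ln(184.5/109.5)/(2π×0.072×1) = 1.153 K/W
R_outer film = 1/(h_o·2πr_oL) = 1/(28.3×2π×0.1845×1) = 0.03048 K/W
R_total = 5.05 K/W
Q = ΔT/R_total = 118/5.05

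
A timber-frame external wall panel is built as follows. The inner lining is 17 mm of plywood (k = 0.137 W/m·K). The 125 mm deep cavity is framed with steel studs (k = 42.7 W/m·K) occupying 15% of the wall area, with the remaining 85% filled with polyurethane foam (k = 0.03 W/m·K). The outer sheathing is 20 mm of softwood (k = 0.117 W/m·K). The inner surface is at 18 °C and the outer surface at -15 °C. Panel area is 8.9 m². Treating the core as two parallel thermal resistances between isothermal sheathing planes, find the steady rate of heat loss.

Q ≈ 934 W

Sheathing layers in series; stud and cavity paths in parallel between them.
R_inner = 0.017/(0.137×8.9) = 0.01394 K/W
R_stud  = 0.125/(42.7×0.15×8.9) = 0.002193 K/W
R_cav   = 0.125/(0.03×0.85×8.9) = 0.5508 K/W
1/R_core = 1/R_stud + 1/R_cav → R_core = 0.002184 K/W
R_outer = 0.02/(0.117×8.9) = 0.01921 K/W
R_total = 0.03533 K/W
Q = ΔT/R_total = 33/0.03533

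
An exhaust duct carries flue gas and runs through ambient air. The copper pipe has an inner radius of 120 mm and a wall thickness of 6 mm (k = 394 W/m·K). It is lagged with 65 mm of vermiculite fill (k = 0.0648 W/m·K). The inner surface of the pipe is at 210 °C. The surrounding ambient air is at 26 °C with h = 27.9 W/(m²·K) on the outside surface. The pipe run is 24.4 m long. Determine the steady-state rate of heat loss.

Q ≈ 4270 W

Per-layer cylindrical resistances, series-summed:
R_copper pipe wall = ln(126/120)/(2π×394×24.4) = 8.077×10^-7 K/W
R_vermiculite fill = ln(191/126)/(2π×0.0648×24.4) = 0.04187 K/W
R_outer film = 1/(h_o·2πr_oL) = 1/(27.9×2π×0.191×24.4) = 0.001224 K/W
R_total = 0.0431 K/W
Q = ΔT/R_total = 184/0.0431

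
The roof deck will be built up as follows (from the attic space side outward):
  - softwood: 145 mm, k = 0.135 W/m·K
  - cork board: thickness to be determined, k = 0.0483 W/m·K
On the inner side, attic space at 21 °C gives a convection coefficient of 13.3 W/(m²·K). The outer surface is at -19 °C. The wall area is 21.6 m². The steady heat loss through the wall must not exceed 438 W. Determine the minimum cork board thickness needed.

L ≈ 39.8 mm

Using the resistance-network approach (series):
R_inner film = 1/(h_i·A) = 1/(13.3×21.6) = 0.003481 K/W
R_softwood = L/(kA) = 0.145/(0.135×21.6) = 0.04973 K/W
Sum of the known resistances R_other = 0.05321 K/W
Required total resistance R_tot = ΔT/Q_allow = 40/438 = 0.09132 K/W
R_cork board = R_tot − R_other = 0.03812 K/W
L = R·k·A = 0.03812×0.0483×21.6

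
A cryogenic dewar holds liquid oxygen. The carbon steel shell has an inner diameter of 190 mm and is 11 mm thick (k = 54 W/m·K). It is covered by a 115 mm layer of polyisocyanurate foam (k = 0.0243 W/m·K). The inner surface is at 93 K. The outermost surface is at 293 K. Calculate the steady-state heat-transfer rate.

Q ≈ 12.4 W

For a spherical shell R = (1/r₁ − 1/r₂)/(4πk); film R = 1/(h·4πr²). In series:
R_carbon steel shell = (1/0.095 − 1/0.106)/(4π×54) = 0.00161 K/W
R_polyisocyanurate foam = (1/0.106 − 1/0.221)/(4π×0.0243) = 16.08 K/W
R_total = 16.08 K/W
Q = ΔT/R_total = 200/16.08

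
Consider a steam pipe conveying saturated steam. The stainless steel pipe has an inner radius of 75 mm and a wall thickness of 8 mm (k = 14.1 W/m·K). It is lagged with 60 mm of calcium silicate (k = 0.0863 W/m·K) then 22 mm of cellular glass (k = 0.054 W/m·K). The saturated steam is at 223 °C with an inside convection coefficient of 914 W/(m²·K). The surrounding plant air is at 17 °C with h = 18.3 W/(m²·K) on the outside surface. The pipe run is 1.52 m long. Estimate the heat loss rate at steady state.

Q ≈ 211 W

Radial resistances (cylindrical: R_cond = ln(r_o/r_i)/(2πkL), R_conv = 1/(h·2πrL)):
R_inner film = 1/(h_i·2πr₁L) = 1/(914×2π×0.075×1.52) = 0.001527 K/W
R_stainless steel pipe wall = ln(83/75)/(2π×14.1×1.52) = 7.526×10^-4 K/W
R_calcium silicate = ln(143/83)/(2π×0.0863×1.52) = 0.66 K/W
R_cellular glass = ln(165/143)/(2π×0.054×1.52) = 0.2775 K/W
R_outer film = 1/(h_o·2πr_oL) = 1/(18.3×2π×0.165×1.52) = 0.03468 K/W
R_total = 0.9745 K/W
Q = ΔT/R_total = 206/0.9745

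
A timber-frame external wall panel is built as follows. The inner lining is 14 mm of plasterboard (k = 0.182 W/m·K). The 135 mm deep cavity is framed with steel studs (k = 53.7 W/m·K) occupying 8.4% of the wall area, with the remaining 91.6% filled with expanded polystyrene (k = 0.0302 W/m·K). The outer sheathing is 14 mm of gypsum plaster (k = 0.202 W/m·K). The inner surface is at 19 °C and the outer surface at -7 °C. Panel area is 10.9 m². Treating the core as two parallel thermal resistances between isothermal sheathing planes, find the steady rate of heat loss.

Sheathing layers in series; stud and cavity paths in parallel between them.
R_inner = 0.014/(0.182×10.9) = 0.007057 K/W
R_stud  = 0.135/(53.7×0.084×10.9) = 0.002746 K/W
R_cav   = 0.135/(0.0302×0.916×10.9) = 0.4477 K/W
1/R_core = 1/R_stud + 1/R_cav → R_core = 0.002729 K/W
R_outer = 0.014/(0.202×10.9) = 0.006358 K/W
R_total = 0.01614 K/W
Q = ΔT/R_total = 26/0.01614

Q ≈ 1610 W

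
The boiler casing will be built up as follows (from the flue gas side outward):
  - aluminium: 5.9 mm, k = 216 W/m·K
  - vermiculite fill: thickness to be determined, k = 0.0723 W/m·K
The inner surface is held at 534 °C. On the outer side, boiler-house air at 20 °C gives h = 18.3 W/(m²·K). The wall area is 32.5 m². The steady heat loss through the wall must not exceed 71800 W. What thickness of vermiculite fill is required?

Thermal resistances in series:
R_aluminium = L/(kA) = 0.0059/(216×32.5) = 8.405×10^-7 K/W
R_outer film = 1/(h_o·A) = 1/(18.3×32.5) = 0.001681 K/W
Sum of the known resistances R_other = 0.001682 K/W
Required total resistance R_tot = ΔT/Q_allow = 514/71800 = 0.007159 K/W
R_vermiculite fill = R_tot − R_other = 0.005477 K/W
L = R·k·A = 0.005477×0.0723×32.5

L ≈ 12.9 mm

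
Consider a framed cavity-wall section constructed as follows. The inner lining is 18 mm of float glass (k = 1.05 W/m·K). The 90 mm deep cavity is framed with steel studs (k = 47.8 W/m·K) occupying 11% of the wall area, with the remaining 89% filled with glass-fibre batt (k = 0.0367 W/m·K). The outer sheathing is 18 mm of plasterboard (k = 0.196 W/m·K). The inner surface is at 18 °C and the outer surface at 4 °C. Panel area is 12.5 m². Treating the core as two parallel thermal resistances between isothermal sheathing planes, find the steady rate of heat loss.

Q ≈ 1390 W

Sheathing layers in series; stud and cavity paths in parallel between them.
R_inner = 0.018/(1.05×12.5) = 0.001371 K/W
R_stud  = 0.09/(47.8×0.11×12.5) = 0.001369 K/W
R_cav   = 0.09/(0.0367×0.89×12.5) = 0.2204 K/W
1/R_core = 1/R_stud + 1/R_cav → R_core = 0.001361 K/W
R_outer = 0.018/(0.196×12.5) = 0.007347 K/W
R_total = 0.01008 K/W
Q = ΔT/R_total = 14/0.01008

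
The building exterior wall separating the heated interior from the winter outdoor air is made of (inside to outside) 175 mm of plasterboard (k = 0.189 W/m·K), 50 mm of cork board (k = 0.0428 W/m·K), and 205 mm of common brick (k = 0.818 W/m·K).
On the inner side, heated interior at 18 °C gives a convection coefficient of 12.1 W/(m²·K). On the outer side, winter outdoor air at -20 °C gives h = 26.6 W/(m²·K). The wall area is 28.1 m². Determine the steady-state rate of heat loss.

Model the wall as resistances in series:
R_inner film = 1/(h_i·A) = 1/(12.1×28.1) = 0.002941 K/W
R_plasterboard = L/(kA) = 0.175/(0.189×28.1) = 0.03295 K/W
R_cork board = L/(kA) = 0.05/(0.0428×28.1) = 0.04157 K/W
R_common brick = L/(kA) = 0.205/(0.818×28.1) = 0.008919 K/W
R_outer film = 1/(h_o·A) = 1/(26.6×28.1) = 0.001338 K/W
R_total = 0.08772 K/W
Q = ΔT / R_total = 38 / 0.08772

Q ≈ 433 W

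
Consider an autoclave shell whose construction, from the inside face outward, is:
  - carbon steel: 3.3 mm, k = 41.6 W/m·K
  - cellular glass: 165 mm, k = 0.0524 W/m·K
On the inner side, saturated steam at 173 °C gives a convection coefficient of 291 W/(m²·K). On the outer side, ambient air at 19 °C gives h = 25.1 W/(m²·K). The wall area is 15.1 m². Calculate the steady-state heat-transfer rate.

Treating each layer as a thermal resistance in series:
R_inner film = 1/(h_i·A) = 1/(291×15.1) = 2.276×10^-4 K/W
R_carbon steel = L/(kA) = 0.0033/(41.6×15.1) = 5.253×10^-6 K/W
R_cellular glass = L/(kA) = 0.165/(0.0524×15.1) = 0.2085 K/W
R_outer film = 1/(h_o·A) = 1/(25.1×15.1) = 0.002638 K/W
R_total = 0.2114 K/W
Q = ΔT / R_total = 154 / 0.2114

Q ≈ 728 W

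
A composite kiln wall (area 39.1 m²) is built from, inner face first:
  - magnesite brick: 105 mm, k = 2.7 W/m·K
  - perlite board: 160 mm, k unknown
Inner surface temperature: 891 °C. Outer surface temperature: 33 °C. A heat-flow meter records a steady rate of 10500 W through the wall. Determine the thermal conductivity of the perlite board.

Treating each layer as a thermal resistance in series:
R_magnesite brick = L/(kA) = 0.105/(2.7×39.1) = 9.946×10^-4 K/W
Sum of known resistances R_other = 9.946×10^-4 K/W
Total R = ΔT/Q = 858/10500 = 0.08171 K/W
R_perlite board = R_total − R_other = 0.08072 K/W
k = L/(R·A) = 0.16/(0.08072×39.1)

k ≈ 0.0507 W/(m·K)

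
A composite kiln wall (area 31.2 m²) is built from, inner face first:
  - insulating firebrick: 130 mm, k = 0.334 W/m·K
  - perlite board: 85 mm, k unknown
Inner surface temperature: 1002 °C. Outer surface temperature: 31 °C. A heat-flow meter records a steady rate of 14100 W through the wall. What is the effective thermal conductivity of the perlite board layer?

Series thermal resistances:
R_insulating firebrick = L/(kA) = 0.13/(0.334×31.2) = 0.01248 K/W
Sum of known resistances R_other = 0.01248 K/W
Total R = ΔT/Q = 971/14100 = 0.06887 K/W
R_perlite board = R_total − R_other = 0.05639 K/W
k = L/(R·A) = 0.085/(0.05639×31.2)

k ≈ 0.0483 W/(m·K)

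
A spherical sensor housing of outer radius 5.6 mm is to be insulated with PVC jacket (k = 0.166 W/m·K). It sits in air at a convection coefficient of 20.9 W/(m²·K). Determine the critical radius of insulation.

For a sphere r_cr = 2k/h = 2×0.166/20.9
r_cr = 15.9 mm; since the bare radius (5.6 mm) is below r_cr, adding a thin layer of insulation will *increase* heat loss.

r_cr ≈ 15.9 mm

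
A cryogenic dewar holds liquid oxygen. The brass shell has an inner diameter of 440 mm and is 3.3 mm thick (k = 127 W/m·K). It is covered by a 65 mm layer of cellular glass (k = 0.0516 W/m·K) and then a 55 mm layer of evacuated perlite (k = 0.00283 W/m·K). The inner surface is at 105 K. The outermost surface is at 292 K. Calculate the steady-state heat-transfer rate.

Spherical conduction: R = (1/r_in − 1/r_out)/(4πk) per layer; series-sum.
R_brass shell = (1/0.22 − 1/0.2233)/(4π×127) = 4.209×10^-5 K/W
R_cellular glass = (1/0.2233 − 1/0.2883)/(4π×0.0516) = 1.557 K/W
R_evacuated perlite = (1/0.2883 − 1/0.3433)/(4π×0.00283) = 15.63 K/W
R_total = 17.18 K/W
Q = ΔT/R_total = 187/17.18

Q ≈ 10.9 W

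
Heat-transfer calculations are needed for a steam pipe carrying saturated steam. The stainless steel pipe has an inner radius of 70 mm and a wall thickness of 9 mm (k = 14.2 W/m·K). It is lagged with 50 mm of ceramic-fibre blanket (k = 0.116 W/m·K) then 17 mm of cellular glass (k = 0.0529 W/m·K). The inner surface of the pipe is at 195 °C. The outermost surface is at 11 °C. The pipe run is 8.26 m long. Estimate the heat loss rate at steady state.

Radial resistances (cylindrical: R_cond = ln(r_o/r_i)/(2πkL), R_conv = 1/(h·2πrL)):
R_stainless steel pipe wall = ln(79/70)/(2π×14.2×8.26) = 1.641×10^-4 K/W
R_ceramic-fibre blanket = ln(129/79)/(2π×0.116×8.26) = 0.08145 K/W
R_cellular glass = ln(146/129)/(2π×0.0529×8.26) = 0.04509 K/W
R_total = 0.1267 K/W
Q = ΔT/R_total = 184/0.1267

Q ≈ 1450 W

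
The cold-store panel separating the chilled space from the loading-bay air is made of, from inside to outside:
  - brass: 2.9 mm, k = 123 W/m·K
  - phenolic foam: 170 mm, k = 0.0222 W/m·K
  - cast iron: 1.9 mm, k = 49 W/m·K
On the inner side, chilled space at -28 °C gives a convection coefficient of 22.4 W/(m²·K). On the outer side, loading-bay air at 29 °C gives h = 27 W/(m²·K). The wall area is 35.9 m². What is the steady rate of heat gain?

Q ≈ 264 W

Thermal resistances in series:
R_inner film = 1/(h_i·A) = 1/(22.4×35.9) = 0.001244 K/W
R_brass = L/(kA) = 0.0029/(123×35.9) = 6.567×10^-7 K/W
R_phenolic foam = L/(kA) = 0.17/(0.0222×35.9) = 0.2133 K/W
R_cast iron = L/(kA) = 0.0019/(49×35.9) = 1.08×10^-6 K/W
R_outer film = 1/(h_o·A) = 1/(27×35.9) = 0.001032 K/W
R_total = 0.2156 K/W
Q = ΔT / R_total = 57 / 0.2156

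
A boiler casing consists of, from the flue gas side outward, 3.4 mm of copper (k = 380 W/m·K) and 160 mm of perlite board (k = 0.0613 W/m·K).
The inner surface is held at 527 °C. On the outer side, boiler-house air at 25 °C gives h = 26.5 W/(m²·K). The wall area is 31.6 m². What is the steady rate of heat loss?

Series thermal resistances:
R_copper = L/(kA) = 0.0034/(380×31.6) = 2.831×10^-7 K/W
R_perlite board = L/(kA) = 0.16/(0.0613×31.6) = 0.0826 K/W
R_outer film = 1/(h_o·A) = 1/(26.5×31.6) = 0.001194 K/W
R_total = 0.08379 K/W
Q = ΔT / R_total = 502 / 0.08379

Q ≈ 5990 W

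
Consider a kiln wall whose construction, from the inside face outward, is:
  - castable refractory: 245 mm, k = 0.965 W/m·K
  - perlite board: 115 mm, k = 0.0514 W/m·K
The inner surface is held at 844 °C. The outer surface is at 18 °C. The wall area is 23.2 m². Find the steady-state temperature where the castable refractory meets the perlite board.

Thermal resistances in series:
R_castable refractory = L/(kA) = 0.245/(0.965×23.2) = 0.01094 K/W
R_perlite board = L/(kA) = 0.115/(0.0514×23.2) = 0.09644 K/W
R_total = 0.1074 K/W;  Q = ΔT/R_total = 826/0.1074 = 7692 W
T_interface = T_inner − Q·ΣR(inner→interface) = 844 − 7690×0.01094

T ≈ 760 °C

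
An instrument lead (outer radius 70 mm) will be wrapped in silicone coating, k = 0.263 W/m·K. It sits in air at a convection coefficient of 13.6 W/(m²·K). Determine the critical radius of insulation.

r_cr ≈ 19.3 mm

For a cylinder r_cr = k/h = 0.263/13.6
r_cr = 19.3 mm; since the bare radius (70 mm) is above r_cr, any added insulation will reduce heat loss.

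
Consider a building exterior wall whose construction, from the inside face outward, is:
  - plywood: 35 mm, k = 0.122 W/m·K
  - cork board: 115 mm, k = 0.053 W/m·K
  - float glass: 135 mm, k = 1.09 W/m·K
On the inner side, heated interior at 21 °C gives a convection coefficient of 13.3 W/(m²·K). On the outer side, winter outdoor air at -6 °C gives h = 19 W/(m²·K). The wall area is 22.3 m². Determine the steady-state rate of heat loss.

Model the wall as resistances in series:
R_inner film = 1/(h_i·A) = 1/(13.3×22.3) = 0.003372 K/W
R_plywood = L/(kA) = 0.035/(0.122×22.3) = 0.01286 K/W
R_cork board = L/(kA) = 0.115/(0.053×22.3) = 0.0973 K/W
R_float glass = L/(kA) = 0.135/(1.09×22.3) = 0.005554 K/W
R_outer film = 1/(h_o·A) = 1/(19×22.3) = 0.00236 K/W
R_total = 0.1215 K/W
Q = ΔT / R_total = 27 / 0.1215

Q ≈ 222 W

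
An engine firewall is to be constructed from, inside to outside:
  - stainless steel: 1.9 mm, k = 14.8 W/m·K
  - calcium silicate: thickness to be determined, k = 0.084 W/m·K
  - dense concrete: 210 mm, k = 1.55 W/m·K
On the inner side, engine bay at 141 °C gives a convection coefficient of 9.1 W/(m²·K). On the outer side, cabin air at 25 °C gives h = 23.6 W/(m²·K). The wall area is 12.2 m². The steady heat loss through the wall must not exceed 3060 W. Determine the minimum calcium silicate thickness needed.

L ≈ 14.7 mm

Using the resistance-network approach (series):
R_inner film = 1/(h_i·A) = 1/(9.1×12.2) = 0.009007 K/W
R_stainless steel = L/(kA) = 0.0019/(14.8×12.2) = 1.052×10^-5 K/W
R_dense concrete = L/(kA) = 0.21/(1.55×12.2) = 0.01111 K/W
R_outer film = 1/(h_o·A) = 1/(23.6×12.2) = 0.003473 K/W
Sum of the known resistances R_other = 0.0236 K/W
Required total resistance R_tot = ΔT/Q_allow = 116/3060 = 0.03791 K/W
R_calcium silicate = R_tot − R_other = 0.01431 K/W
L = R·k·A = 0.01431×0.084×12.2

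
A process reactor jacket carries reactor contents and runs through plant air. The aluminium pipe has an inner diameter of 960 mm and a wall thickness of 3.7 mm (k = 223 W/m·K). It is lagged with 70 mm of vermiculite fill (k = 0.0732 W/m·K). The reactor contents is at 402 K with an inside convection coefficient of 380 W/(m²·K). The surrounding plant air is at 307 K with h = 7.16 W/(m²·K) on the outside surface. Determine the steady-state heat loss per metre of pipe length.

Treating each annulus and film as a series resistance:
R_inner film = 1/(h_i·2πr₁L) = 1/(380×2π×0.48×1) = 8.726×10^-4 K/W
R_aluminium pipe wall = ln(483.7/480)/(2π×223×1) = 5.48×10^-6 K/W
R_vermiculite fill = ln(553.7/483.7)/(2π×0.0732×1) = 0.2939 K/W
R_outer film = 1/(h_o·2πr_oL) = 1/(7.16×2π×0.5537×1) = 0.04015 K/W
R_total = 0.3349 K/W
Q = ΔT/R_total = 95/0.3349

q′ ≈ 284 W/m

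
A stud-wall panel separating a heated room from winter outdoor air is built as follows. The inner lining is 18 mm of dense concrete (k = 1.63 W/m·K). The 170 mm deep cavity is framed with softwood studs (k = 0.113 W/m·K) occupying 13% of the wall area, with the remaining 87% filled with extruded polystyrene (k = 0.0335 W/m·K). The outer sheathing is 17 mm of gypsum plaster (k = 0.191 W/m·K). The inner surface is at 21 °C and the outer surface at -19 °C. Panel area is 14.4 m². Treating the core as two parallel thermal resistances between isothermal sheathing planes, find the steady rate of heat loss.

Q ≈ 145 W

Sheathing layers in series; stud and cavity paths in parallel between them.
R_inner = 0.018/(1.63×14.4) = 7.669×10^-4 K/W
R_stud  = 0.17/(0.113×0.13×14.4) = 0.8036 K/W
R_cav   = 0.17/(0.0335×0.87×14.4) = 0.4051 K/W
1/R_core = 1/R_stud + 1/R_cav → R_core = 0.2693 K/W
R_outer = 0.017/(0.191×14.4) = 0.006181 K/W
R_total = 0.2763 K/W
Q = ΔT/R_total = 40/0.2763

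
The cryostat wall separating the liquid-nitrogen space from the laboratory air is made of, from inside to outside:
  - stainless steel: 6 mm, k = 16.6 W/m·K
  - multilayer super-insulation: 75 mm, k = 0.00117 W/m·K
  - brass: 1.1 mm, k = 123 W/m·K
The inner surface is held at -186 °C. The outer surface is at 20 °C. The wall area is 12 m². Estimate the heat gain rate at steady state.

Series thermal resistances:
R_stainless steel = L/(kA) = 0.006/(16.6×12) = 3.012×10^-5 K/W
R_multilayer super-insulation = L/(kA) = 0.075/(0.00117×12) = 5.342 K/W
R_brass = L/(kA) = 0.0011/(123×12) = 7.453×10^-7 K/W
R_total = 5.342 K/W
Q = ΔT / R_total = 206 / 5.342

Q ≈ 38.6 W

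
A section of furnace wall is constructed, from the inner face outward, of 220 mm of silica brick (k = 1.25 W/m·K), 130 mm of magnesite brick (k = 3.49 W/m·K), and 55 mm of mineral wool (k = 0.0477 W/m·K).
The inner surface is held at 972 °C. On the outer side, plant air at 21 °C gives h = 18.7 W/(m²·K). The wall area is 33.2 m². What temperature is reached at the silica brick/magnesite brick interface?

Model the wall as resistances in series:
R_silica brick = L/(kA) = 0.22/(1.25×33.2) = 0.005301 K/W
R_magnesite brick = L/(kA) = 0.13/(3.49×33.2) = 0.001122 K/W
R_mineral wool = L/(kA) = 0.055/(0.0477×33.2) = 0.03473 K/W
R_outer film = 1/(h_o·A) = 1/(18.7×33.2) = 0.001611 K/W
R_total = 0.04276 K/W;  Q = ΔT/R_total = 951/0.04276 = 22240 W
T_interface = T_inner − Q·ΣR(inner→interface) = 972 − 22200×0.005301

T ≈ 854 °C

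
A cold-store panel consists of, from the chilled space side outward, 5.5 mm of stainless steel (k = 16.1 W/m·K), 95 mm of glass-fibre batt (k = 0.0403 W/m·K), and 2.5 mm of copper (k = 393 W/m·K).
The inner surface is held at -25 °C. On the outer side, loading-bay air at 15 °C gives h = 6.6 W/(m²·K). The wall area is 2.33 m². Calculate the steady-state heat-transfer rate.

Model the wall as resistances in series:
R_stainless steel = L/(kA) = 0.0055/(16.1×2.33) = 1.466×10^-4 K/W
R_glass-fibre batt = L/(kA) = 0.095/(0.0403×2.33) = 1.012 K/W
R_copper = L/(kA) = 0.0025/(393×2.33) = 2.73×10^-6 K/W
R_outer film = 1/(h_o·A) = 1/(6.6×2.33) = 0.06503 K/W
R_total = 1.077 K/W
Q = ΔT / R_total = 40 / 1.077

Q ≈ 37.1 W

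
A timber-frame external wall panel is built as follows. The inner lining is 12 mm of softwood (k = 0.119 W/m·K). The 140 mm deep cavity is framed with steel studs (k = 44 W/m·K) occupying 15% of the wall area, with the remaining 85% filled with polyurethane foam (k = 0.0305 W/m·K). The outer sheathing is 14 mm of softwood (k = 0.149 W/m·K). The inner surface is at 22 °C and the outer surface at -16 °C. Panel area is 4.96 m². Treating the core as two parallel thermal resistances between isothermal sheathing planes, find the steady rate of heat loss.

Sheathing layers in series; stud and cavity paths in parallel between them.
R_inner = 0.012/(0.119×4.96) = 0.02033 K/W
R_stud  = 0.14/(44×0.15×4.96) = 0.004277 K/W
R_cav   = 0.14/(0.0305×0.85×4.96) = 1.089 K/W
1/R_core = 1/R_stud + 1/R_cav → R_core = 0.00426 K/W
R_outer = 0.014/(0.149×4.96) = 0.01894 K/W
R_total = 0.04353 K/W
Q = ΔT/R_total = 38/0.04353

Q ≈ 873 W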